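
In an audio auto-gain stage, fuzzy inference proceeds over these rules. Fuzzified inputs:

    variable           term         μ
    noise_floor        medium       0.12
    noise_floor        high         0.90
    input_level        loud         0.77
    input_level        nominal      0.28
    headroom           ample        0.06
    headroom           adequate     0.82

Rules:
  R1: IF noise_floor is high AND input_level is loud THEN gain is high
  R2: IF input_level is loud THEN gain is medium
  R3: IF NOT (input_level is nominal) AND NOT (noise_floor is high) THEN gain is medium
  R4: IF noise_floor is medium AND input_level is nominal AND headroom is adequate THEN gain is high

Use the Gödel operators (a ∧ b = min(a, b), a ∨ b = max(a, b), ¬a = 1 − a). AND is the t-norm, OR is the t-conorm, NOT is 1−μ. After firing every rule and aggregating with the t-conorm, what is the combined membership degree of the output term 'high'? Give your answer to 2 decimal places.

0.77

R1: high=0.90, loud=0.77; AND[min(a, b)] → w = 0.77
R2: loud=0.77 → w = 0.77
R3: ¬nominal=1−0.28=0.72, ¬high=1−0.90=0.10; AND[min(a, b)] → w = 0.10
R4: medium=0.12, nominal=0.28, adequate=0.82; AND[min(a, b)] → w = 0.12
Rules with consequent 'high': {R1, R4} → strengths 0.77, 0.12
Aggregate via t-conorm [max(a, b)]: 0.77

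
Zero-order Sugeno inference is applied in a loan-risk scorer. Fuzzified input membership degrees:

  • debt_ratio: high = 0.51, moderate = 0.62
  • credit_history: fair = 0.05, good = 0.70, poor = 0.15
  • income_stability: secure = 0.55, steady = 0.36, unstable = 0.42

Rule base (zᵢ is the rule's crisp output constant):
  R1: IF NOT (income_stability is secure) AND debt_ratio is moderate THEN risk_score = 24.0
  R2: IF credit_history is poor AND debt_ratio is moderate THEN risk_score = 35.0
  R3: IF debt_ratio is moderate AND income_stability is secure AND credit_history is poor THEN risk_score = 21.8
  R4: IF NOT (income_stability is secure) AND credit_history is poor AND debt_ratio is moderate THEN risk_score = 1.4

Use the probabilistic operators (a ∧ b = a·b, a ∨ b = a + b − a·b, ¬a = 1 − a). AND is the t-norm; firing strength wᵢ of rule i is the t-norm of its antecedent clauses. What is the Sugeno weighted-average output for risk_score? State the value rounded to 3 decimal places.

23.924

R1 (z=24.0): ¬secure=1−0.55=0.45, moderate=0.62; AND[a·b] → w = 0.2790
R2 (z=35.0): poor=0.15, moderate=0.62; AND[a·b] → w = 0.0930
R3 (z=21.8): moderate=0.62, secure=0.55, poor=0.15; AND[a·b] → w = 0.0512
R4 (z=1.4): ¬secure=1−0.55=0.45, poor=0.15, moderate=0.62; AND[a·b] → w = 0.0418
Weighted average = (0.2790·24.0 + 0.0930·35.0 + 0.0512·21.8 + 0.0418·1.4) / (0.2790 + 0.0930 + 0.0512 + 0.0418)
  = 11.1247 / 0.4650 = 23.924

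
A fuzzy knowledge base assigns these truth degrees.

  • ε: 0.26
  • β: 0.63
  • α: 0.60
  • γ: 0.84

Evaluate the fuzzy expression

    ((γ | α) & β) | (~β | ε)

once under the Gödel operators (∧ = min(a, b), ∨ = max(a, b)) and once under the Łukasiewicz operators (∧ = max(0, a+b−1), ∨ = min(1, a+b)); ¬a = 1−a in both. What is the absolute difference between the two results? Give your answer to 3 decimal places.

0.370

Under Gödel:
  γ | α = max(a, b) on (0.84, 0.60) = 0.84
  (γ | α) & β = min(a, b) on (0.84, 0.63) = 0.63
  ~β = 1 − 0.63 = 0.37
  ~β | ε = max(a, b) on (0.37, 0.26) = 0.37
  ((γ | α) & β) | (~β | ε) = max(a, b) on (0.63, 0.37) = 0.63
  → value = 0.6300
Under Łukasiewicz:
  γ | α = min(1, a+b) on (0.84, 0.60) = 1.00
  (γ | α) & β = max(0, a+b−1) on (1.00, 0.63) = 0.63
  ~β = 1 − 0.63 = 0.37
  ~β | ε = min(1, a+b) on (0.37, 0.26) = 0.63
  ((γ | α) & β) | (~β | ε) = min(1, a+b) on (0.63, 0.63) = 1.00
  → value = 1.0000
|0.6300 − 1.0000| = 0.370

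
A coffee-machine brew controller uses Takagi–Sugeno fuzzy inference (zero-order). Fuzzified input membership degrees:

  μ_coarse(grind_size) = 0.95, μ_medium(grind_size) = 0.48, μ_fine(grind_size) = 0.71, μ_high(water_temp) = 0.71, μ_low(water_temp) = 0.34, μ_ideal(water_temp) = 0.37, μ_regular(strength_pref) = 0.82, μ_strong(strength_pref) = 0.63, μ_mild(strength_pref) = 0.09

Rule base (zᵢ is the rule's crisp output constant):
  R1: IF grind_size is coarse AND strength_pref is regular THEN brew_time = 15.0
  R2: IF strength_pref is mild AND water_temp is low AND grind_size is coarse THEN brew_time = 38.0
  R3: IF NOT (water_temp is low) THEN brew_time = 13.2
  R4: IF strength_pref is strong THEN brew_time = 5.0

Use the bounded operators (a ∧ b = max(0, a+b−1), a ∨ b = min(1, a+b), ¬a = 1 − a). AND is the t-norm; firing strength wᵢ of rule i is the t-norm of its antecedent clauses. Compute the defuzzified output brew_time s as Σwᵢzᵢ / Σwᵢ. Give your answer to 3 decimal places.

11.365

R1 (z=15.0): coarse=0.95, regular=0.82; AND[max(0, a+b−1)] → w = 0.77
R2 (z=38.0): mild=0.09, low=0.34, coarse=0.95; AND[max(0, a+b−1)] → w = 0.00
R3 (z=13.2): ¬low=1−0.34=0.66 → w = 0.66
R4 (z=5.0): strong=0.63 → w = 0.63
Weighted average = (0.77·15.0 + 0.00·38.0 + 0.66·13.2 + 0.63·5.0) / (0.77 + 0.00 + 0.66 + 0.63)
  = 23.4120 / 2.0600 = 11.365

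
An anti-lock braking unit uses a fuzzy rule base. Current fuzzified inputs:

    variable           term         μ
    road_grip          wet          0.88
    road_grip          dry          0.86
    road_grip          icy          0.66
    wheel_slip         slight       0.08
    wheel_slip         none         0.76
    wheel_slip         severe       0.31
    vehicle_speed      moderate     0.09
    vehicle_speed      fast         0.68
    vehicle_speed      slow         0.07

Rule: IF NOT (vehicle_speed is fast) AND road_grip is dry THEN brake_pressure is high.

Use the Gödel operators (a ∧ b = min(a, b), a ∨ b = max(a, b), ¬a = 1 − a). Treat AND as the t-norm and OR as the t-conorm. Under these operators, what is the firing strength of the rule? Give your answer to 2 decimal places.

firing strength: ¬fast=1−0.68=0.32, dry=0.86; AND[min(a, b)] → w = 0.32

0.32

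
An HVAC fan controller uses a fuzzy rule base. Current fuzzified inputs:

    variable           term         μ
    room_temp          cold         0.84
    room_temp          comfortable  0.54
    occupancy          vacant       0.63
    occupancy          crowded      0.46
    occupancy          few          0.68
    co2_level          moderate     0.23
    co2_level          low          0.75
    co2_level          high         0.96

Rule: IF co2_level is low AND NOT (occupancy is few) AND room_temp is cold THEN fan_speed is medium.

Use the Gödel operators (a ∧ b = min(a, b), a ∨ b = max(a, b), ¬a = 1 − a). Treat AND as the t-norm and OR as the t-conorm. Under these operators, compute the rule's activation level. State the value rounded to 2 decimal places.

0.32

firing strength: low=0.75, ¬few=1−0.68=0.32, cold=0.84; AND[min(a, b)] → w = 0.32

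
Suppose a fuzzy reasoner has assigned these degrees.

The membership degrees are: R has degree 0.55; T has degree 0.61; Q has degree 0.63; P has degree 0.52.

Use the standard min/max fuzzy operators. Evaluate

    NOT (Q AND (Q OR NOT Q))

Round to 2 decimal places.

0.37

NOT Q = 1 − 0.63 = 0.37
Q OR NOT Q = max(a, b) on (0.63, 0.37) = 0.63
Q AND (Q OR NOT Q) = min(a, b) on (0.63, 0.63) = 0.63
NOT (Q AND (Q OR NOT Q)) = 1 − 0.63 = 0.37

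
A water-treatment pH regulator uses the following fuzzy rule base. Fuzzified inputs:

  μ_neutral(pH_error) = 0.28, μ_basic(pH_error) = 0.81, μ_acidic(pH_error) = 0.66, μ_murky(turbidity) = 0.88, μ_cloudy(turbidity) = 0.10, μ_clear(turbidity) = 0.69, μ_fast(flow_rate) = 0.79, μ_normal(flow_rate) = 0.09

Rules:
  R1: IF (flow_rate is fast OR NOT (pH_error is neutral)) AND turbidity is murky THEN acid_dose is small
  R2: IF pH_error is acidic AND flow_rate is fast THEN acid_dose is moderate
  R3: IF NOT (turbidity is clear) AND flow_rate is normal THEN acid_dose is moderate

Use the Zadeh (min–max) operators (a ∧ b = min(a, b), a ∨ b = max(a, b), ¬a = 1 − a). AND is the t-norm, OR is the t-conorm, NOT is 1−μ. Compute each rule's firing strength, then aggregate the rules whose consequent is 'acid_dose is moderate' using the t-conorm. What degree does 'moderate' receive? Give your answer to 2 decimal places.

0.66

R1: (fast=0.79 OR ¬neutral=1−0.28=0.72) = 0.79; AND[min(a, b)] with murky=0.88 → w = 0.79
R2: acidic=0.66, fast=0.79; AND[min(a, b)] → w = 0.66
R3: ¬clear=1−0.69=0.31, normal=0.09; AND[min(a, b)] → w = 0.09
Rules with consequent 'moderate': {R2, R3} → strengths 0.66, 0.09
Aggregate via t-conorm [max(a, b)]: 0.66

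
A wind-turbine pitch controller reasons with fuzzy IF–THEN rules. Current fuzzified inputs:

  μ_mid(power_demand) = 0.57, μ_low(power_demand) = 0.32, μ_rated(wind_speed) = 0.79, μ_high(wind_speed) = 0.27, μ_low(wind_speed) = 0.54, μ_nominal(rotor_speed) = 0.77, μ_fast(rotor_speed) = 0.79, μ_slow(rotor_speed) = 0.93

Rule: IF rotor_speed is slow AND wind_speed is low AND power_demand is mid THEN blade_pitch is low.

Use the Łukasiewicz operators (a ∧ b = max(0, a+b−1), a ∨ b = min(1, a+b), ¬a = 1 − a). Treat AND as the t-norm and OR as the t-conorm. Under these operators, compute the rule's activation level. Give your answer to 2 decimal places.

firing strength: slow=0.93, low=0.54, mid=0.57; AND[max(0, a+b−1)] → w = 0.04

0.04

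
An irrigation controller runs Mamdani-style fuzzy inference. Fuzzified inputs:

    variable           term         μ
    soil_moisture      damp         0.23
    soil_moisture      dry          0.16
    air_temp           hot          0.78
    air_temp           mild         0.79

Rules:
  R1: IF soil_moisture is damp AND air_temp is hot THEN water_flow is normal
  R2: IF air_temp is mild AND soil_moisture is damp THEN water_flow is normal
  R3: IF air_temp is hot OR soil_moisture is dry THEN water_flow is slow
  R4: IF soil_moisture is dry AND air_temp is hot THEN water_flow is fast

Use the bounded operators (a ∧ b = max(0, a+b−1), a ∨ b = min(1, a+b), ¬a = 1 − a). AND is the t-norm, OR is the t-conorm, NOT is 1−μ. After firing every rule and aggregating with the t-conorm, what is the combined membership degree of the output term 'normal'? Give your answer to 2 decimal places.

0.03

R1: damp=0.23, hot=0.78; AND[max(0, a+b−1)] → w = 0.01
R2: mild=0.79, damp=0.23; AND[max(0, a+b−1)] → w = 0.02
R3: hot=0.78, dry=0.16; OR[min(1, a+b)] → w = 0.94
R4: dry=0.16, hot=0.78; AND[max(0, a+b−1)] → w = 0.00
Rules with consequent 'normal': {R1, R2} → strengths 0.01, 0.02
Aggregate via t-conorm [min(1, a+b)]: 0.03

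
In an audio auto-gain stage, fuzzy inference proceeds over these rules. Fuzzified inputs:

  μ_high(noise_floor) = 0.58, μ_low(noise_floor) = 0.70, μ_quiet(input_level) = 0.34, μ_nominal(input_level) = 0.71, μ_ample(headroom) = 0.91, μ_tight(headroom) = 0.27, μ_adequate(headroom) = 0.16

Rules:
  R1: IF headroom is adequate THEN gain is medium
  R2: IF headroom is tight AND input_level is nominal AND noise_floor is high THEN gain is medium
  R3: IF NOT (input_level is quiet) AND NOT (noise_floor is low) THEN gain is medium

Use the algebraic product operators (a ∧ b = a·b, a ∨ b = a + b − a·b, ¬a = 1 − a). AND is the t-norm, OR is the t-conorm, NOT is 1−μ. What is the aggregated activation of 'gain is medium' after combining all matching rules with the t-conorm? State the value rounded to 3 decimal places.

R1: adequate=0.16 → w = 0.1600
R2: tight=0.27, nominal=0.71, high=0.58; AND[a·b] → w = 0.1112
R3: ¬quiet=1−0.34=0.66, ¬low=1−0.70=0.30; AND[a·b] → w = 0.1980
Rules with consequent 'medium': {R1, R2, R3} → strengths 0.1600, 0.1112, 0.1980
Aggregate via t-conorm [a + b − a·b]: 0.4012

0.401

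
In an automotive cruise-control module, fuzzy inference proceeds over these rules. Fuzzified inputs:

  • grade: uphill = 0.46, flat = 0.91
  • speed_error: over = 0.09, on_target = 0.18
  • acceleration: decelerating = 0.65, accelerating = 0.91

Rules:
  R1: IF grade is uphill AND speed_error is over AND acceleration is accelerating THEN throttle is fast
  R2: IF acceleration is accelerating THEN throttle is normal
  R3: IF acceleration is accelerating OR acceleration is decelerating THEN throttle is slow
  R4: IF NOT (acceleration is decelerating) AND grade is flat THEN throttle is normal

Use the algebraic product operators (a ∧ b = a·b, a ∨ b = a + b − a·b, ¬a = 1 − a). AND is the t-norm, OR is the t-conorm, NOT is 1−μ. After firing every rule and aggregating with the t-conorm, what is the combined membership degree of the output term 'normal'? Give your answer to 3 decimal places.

R1: uphill=0.46, over=0.09, accelerating=0.91; AND[a·b] → w = 0.0377
R2: accelerating=0.91 → w = 0.9100
R3: accelerating=0.91, decelerating=0.65; OR[a + b − a·b] → w = 0.9685
R4: ¬decelerating=1−0.65=0.35, flat=0.91; AND[a·b] → w = 0.3185
Rules with consequent 'normal': {R2, R4} → strengths 0.9100, 0.3185
Aggregate via t-conorm [a + b − a·b]: 0.9387

0.939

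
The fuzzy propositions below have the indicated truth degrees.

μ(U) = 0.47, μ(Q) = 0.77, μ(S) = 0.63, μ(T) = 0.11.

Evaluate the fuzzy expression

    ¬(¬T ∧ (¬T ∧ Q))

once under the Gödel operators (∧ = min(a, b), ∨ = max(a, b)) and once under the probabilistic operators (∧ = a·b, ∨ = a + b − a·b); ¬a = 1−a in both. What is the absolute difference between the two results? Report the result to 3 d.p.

Under Gödel:
  ¬T = 1 − 0.11 = 0.89
  ¬T = 1 − 0.11 = 0.89
  ¬T ∧ Q = min(a, b) on (0.89, 0.77) = 0.77
  ¬T ∧ (¬T ∧ Q) = min(a, b) on (0.89, 0.77) = 0.77
  ¬(¬T ∧ (¬T ∧ Q)) = 1 − 0.77 = 0.23
  → value = 0.2300
Under probabilistic:
  ¬T = 1 − 0.1100 = 0.8900
  ¬T = 1 − 0.1100 = 0.8900
  ¬T ∧ Q = a·b on (0.8900, 0.7700) = 0.6853
  ¬T ∧ (¬T ∧ Q) = a·b on (0.8900, 0.6853) = 0.6099
  ¬(¬T ∧ (¬T ∧ Q)) = 1 − 0.6099 = 0.3901
  → value = 0.3901
|0.2300 − 0.3901| = 0.160

0.160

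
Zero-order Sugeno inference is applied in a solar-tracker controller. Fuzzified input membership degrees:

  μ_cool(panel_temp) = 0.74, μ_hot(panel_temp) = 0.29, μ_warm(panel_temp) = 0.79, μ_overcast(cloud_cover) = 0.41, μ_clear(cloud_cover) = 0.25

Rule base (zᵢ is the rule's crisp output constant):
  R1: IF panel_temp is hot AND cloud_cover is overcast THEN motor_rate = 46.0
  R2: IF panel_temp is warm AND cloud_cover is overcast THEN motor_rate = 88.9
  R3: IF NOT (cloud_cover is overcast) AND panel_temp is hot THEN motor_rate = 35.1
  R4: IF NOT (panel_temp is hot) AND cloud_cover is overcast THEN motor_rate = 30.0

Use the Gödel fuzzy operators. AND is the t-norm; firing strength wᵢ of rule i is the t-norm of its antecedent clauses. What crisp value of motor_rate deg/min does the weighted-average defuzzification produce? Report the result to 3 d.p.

51.620

R1 (z=46.0): hot=0.29, overcast=0.41; AND[min(a, b)] → w = 0.29
R2 (z=88.9): warm=0.79, overcast=0.41; AND[min(a, b)] → w = 0.41
R3 (z=35.1): ¬overcast=1−0.41=0.59, hot=0.29; AND[min(a, b)] → w = 0.29
R4 (z=30.0): ¬hot=1−0.29=0.71, overcast=0.41; AND[min(a, b)] → w = 0.41
Weighted average = (0.29·46.0 + 0.41·88.9 + 0.29·35.1 + 0.41·30.0) / (0.29 + 0.41 + 0.29 + 0.41)
  = 72.2680 / 1.4000 = 51.620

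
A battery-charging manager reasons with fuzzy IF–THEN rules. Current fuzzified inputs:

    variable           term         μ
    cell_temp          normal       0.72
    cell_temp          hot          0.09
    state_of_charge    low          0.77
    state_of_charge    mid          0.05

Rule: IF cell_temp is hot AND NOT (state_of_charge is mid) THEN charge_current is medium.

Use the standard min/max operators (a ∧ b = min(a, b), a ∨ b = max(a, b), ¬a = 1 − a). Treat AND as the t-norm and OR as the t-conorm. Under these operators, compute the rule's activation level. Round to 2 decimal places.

0.09

firing strength: hot=0.09, ¬mid=1−0.05=0.95; AND[min(a, b)] → w = 0.09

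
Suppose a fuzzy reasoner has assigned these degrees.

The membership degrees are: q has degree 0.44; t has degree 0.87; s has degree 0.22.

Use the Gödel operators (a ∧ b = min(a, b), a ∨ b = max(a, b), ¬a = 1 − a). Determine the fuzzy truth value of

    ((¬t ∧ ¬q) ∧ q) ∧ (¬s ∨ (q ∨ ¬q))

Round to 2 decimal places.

¬t = 1 − 0.87 = 0.13
¬q = 1 − 0.44 = 0.56
¬t ∧ ¬q = min(a, b) on (0.13, 0.56) = 0.13
(¬t ∧ ¬q) ∧ q = min(a, b) on (0.13, 0.44) = 0.13
¬s = 1 − 0.22 = 0.78
¬q = 1 − 0.44 = 0.56
q ∨ ¬q = max(a, b) on (0.44, 0.56) = 0.56
¬s ∨ (q ∨ ¬q) = max(a, b) on (0.78, 0.56) = 0.78
((¬t ∧ ¬q) ∧ q) ∧ (¬s ∨ (q ∨ ¬q)) = min(a, b) on (0.13, 0.78) = 0.13

0.13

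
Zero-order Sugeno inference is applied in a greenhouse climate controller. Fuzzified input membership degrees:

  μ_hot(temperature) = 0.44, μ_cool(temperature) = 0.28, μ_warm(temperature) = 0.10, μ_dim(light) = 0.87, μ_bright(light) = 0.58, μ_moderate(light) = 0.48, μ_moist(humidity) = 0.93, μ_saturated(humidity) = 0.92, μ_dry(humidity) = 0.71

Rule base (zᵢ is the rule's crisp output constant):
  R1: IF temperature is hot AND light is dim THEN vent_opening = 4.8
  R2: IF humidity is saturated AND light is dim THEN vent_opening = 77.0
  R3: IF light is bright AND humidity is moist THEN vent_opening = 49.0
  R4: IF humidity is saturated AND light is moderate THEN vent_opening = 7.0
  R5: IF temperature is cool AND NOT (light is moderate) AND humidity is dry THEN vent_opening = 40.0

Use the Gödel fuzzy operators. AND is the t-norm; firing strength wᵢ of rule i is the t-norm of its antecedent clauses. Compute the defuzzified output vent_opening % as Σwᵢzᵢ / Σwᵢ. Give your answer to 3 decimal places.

R1 (z=4.8): hot=0.44, dim=0.87; AND[min(a, b)] → w = 0.44
R2 (z=77.0): saturated=0.92, dim=0.87; AND[min(a, b)] → w = 0.87
R3 (z=49.0): bright=0.58, moist=0.93; AND[min(a, b)] → w = 0.58
R4 (z=7.0): saturated=0.92, moderate=0.48; AND[min(a, b)] → w = 0.48
R5 (z=40.0): cool=0.28, ¬moderate=1−0.48=0.52, dry=0.71; AND[min(a, b)] → w = 0.28
Weighted average = (0.44·4.8 + 0.87·77.0 + 0.58·49.0 + 0.48·7.0 + 0.28·40.0) / (0.44 + 0.87 + 0.58 + 0.48 + 0.28)
  = 112.0820 / 2.6500 = 42.295

42.295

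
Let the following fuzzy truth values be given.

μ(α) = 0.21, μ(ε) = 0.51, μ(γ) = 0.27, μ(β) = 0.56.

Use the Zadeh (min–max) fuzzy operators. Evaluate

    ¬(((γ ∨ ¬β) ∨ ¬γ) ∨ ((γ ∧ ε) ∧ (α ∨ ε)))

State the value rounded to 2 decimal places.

0.27

¬β = 1 − 0.56 = 0.44
γ ∨ ¬β = max(a, b) on (0.27, 0.44) = 0.44
¬γ = 1 − 0.27 = 0.73
(γ ∨ ¬β) ∨ ¬γ = max(a, b) on (0.44, 0.73) = 0.73
γ ∧ ε = min(a, b) on (0.27, 0.51) = 0.27
α ∨ ε = max(a, b) on (0.21, 0.51) = 0.51
(γ ∧ ε) ∧ (α ∨ ε) = min(a, b) on (0.27, 0.51) = 0.27
((γ ∨ ¬β) ∨ ¬γ) ∨ ((γ ∧ ε) ∧ (α ∨ ε)) = max(a, b) on (0.73, 0.27) = 0.73
¬(((γ ∨ ¬β) ∨ ¬γ) ∨ ((γ ∧ ε) ∧ (α ∨ ε))) = 1 − 0.73 = 0.27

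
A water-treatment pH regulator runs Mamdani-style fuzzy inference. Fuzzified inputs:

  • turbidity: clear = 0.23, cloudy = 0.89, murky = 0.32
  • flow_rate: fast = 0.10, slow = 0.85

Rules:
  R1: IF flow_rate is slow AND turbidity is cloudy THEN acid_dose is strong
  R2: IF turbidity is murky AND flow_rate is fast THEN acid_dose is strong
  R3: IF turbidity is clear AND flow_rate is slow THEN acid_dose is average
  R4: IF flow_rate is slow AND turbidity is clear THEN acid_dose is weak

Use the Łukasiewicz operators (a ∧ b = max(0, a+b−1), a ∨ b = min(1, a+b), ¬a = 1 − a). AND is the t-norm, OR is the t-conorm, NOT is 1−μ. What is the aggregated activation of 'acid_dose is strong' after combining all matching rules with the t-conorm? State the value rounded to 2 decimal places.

0.74

R1: slow=0.85, cloudy=0.89; AND[max(0, a+b−1)] → w = 0.74
R2: murky=0.32, fast=0.10; AND[max(0, a+b−1)] → w = 0.00
R3: clear=0.23, slow=0.85; AND[max(0, a+b−1)] → w = 0.08
R4: slow=0.85, clear=0.23; AND[max(0, a+b−1)] → w = 0.08
Rules with consequent 'strong': {R1, R2} → strengths 0.74, 0.00
Aggregate via t-conorm [min(1, a+b)]: 0.74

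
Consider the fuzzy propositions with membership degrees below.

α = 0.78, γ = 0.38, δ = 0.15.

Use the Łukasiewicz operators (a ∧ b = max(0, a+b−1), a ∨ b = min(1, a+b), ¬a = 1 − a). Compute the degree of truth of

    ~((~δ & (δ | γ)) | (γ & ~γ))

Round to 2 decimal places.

0.62

~δ = 1 − 0.15 = 0.85
δ | γ = min(1, a+b) on (0.15, 0.38) = 0.53
~δ & (δ | γ) = max(0, a+b−1) on (0.85, 0.53) = 0.38
~γ = 1 − 0.38 = 0.62
γ & ~γ = max(0, a+b−1) on (0.38, 0.62) = 0.00
(~δ & (δ | γ)) | (γ & ~γ) = min(1, a+b) on (0.38, 0.00) = 0.38
~((~δ & (δ | γ)) | (γ & ~γ)) = 1 − 0.38 = 0.62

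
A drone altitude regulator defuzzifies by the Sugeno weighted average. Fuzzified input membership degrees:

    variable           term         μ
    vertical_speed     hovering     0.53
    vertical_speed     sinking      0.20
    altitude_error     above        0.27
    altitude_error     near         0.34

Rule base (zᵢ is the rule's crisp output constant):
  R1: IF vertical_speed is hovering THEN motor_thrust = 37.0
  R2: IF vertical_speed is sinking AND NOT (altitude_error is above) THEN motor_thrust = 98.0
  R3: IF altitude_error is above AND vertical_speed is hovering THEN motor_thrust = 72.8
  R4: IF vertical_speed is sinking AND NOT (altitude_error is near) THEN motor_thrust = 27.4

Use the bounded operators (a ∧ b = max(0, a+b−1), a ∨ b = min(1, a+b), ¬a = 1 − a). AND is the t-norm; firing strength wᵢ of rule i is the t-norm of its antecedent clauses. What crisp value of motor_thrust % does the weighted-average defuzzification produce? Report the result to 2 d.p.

R1 (z=37.0): hovering=0.53 → w = 0.53
R2 (z=98.0): sinking=0.20, ¬above=1−0.27=0.73; AND[max(0, a+b−1)] → w = 0.00
R3 (z=72.8): above=0.27, hovering=0.53; AND[max(0, a+b−1)] → w = 0.00
R4 (z=27.4): sinking=0.20, ¬near=1−0.34=0.66; AND[max(0, a+b−1)] → w = 0.00
Weighted average = (0.53·37.0 + 0.00·98.0 + 0.00·72.8 + 0.00·27.4) / (0.53 + 0.00 + 0.00 + 0.00)
  = 19.6100 / 0.5300 = 37.00

37.00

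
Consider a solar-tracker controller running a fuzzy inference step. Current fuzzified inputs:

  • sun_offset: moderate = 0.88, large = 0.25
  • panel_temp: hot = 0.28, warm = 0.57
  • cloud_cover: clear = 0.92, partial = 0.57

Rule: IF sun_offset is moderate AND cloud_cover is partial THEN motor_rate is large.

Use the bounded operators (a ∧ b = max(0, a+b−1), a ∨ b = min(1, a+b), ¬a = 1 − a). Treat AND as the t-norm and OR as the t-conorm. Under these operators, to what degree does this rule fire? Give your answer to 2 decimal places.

0.45

firing strength: moderate=0.88, partial=0.57; AND[max(0, a+b−1)] → w = 0.45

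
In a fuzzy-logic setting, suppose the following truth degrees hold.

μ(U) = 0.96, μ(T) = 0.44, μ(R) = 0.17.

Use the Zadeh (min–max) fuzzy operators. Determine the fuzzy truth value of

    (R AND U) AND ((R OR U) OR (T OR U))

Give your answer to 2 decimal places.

R AND U = min(a, b) on (0.17, 0.96) = 0.17
R OR U = max(a, b) on (0.17, 0.96) = 0.96
T OR U = max(a, b) on (0.44, 0.96) = 0.96
(R OR U) OR (T OR U) = max(a, b) on (0.96, 0.96) = 0.96
(R AND U) AND ((R OR U) OR (T OR U)) = min(a, b) on (0.17, 0.96) = 0.17

0.17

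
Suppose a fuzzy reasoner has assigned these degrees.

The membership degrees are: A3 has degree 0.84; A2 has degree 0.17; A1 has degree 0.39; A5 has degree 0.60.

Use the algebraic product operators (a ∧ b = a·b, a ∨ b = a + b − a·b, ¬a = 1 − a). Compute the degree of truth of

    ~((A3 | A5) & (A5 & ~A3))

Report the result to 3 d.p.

A3 | A5 = a + b − a·b on (0.8400, 0.6000) = 0.9360
~A3 = 1 − 0.8400 = 0.1600
A5 & ~A3 = a·b on (0.6000, 0.1600) = 0.0960
(A3 | A5) & (A5 & ~A3) = a·b on (0.9360, 0.0960) = 0.0899
~((A3 | A5) & (A5 & ~A3)) = 1 − 0.0899 = 0.9101

0.910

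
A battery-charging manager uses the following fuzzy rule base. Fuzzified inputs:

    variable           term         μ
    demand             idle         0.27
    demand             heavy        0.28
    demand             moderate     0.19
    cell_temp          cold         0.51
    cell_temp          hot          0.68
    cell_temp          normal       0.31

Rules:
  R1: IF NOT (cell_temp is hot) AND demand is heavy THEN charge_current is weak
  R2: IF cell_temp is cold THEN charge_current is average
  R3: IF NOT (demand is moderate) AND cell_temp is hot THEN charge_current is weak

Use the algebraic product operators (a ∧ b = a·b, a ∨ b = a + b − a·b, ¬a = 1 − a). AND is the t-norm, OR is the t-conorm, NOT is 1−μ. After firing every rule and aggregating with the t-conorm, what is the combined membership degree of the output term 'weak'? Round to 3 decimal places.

0.591

R1: ¬hot=1−0.68=0.32, heavy=0.28; AND[a·b] → w = 0.0896
R2: cold=0.51 → w = 0.5100
R3: ¬moderate=1−0.19=0.81, hot=0.68; AND[a·b] → w = 0.5508
Rules with consequent 'weak': {R1, R3} → strengths 0.0896, 0.5508
Aggregate via t-conorm [a + b − a·b]: 0.5910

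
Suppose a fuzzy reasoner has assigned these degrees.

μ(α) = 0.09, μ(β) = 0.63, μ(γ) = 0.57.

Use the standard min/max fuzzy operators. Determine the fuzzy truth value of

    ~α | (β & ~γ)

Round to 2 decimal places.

0.91

~α = 1 − 0.09 = 0.91
~γ = 1 − 0.57 = 0.43
β & ~γ = min(a, b) on (0.63, 0.43) = 0.43
~α | (β & ~γ) = max(a, b) on (0.91, 0.43) = 0.91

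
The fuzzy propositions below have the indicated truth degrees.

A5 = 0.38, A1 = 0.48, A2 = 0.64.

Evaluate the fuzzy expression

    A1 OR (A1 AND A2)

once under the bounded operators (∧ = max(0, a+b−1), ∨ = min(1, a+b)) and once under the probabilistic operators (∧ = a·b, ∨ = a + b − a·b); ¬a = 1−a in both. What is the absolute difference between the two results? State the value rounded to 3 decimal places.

Under bounded:
  A1 AND A2 = max(0, a+b−1) on (0.48, 0.64) = 0.12
  A1 OR (A1 AND A2) = min(1, a+b) on (0.48, 0.12) = 0.60
  → value = 0.6000
Under probabilistic:
  A1 AND A2 = a·b on (0.4800, 0.6400) = 0.3072
  A1 OR (A1 AND A2) = a + b − a·b on (0.4800, 0.3072) = 0.6397
  → value = 0.6397
|0.6000 − 0.6397| = 0.040

0.040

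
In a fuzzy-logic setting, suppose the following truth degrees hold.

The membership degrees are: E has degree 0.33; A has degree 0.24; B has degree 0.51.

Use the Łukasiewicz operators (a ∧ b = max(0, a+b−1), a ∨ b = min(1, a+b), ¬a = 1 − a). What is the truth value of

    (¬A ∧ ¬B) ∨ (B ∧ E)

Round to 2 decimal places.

¬A = 1 − 0.24 = 0.76
¬B = 1 − 0.51 = 0.49
¬A ∧ ¬B = max(0, a+b−1) on (0.76, 0.49) = 0.25
B ∧ E = max(0, a+b−1) on (0.51, 0.33) = 0.00
(¬A ∧ ¬B) ∨ (B ∧ E) = min(1, a+b) on (0.25, 0.00) = 0.25

0.25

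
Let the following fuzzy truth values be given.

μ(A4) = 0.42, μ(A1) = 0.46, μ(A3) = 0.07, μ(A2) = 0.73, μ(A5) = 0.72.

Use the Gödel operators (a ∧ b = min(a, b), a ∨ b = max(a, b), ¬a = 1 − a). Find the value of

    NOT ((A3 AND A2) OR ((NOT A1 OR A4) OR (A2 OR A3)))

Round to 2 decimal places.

A3 AND A2 = min(a, b) on (0.07, 0.73) = 0.07
NOT A1 = 1 − 0.46 = 0.54
NOT A1 OR A4 = max(a, b) on (0.54, 0.42) = 0.54
A2 OR A3 = max(a, b) on (0.73, 0.07) = 0.73
(NOT A1 OR A4) OR (A2 OR A3) = max(a, b) on (0.54, 0.73) = 0.73
(A3 AND A2) OR ((NOT A1 OR A4) OR (A2 OR A3)) = max(a, b) on (0.07, 0.73) = 0.73
NOT ((A3 AND A2) OR ((NOT A1 OR A4) OR (A2 OR A3))) = 1 − 0.73 = 0.27

0.27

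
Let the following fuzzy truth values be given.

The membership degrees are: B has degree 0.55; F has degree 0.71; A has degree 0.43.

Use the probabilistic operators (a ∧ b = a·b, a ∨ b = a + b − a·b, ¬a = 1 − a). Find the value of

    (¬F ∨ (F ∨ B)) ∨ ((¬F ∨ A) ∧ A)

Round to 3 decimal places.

¬F = 1 − 0.7100 = 0.2900
F ∨ B = a + b − a·b on (0.7100, 0.5500) = 0.8695
¬F ∨ (F ∨ B) = a + b − a·b on (0.2900, 0.8695) = 0.9073
¬F = 1 − 0.7100 = 0.2900
¬F ∨ A = a + b − a·b on (0.2900, 0.4300) = 0.5953
(¬F ∨ A) ∧ A = a·b on (0.5953, 0.4300) = 0.2560
(¬F ∨ (F ∨ B)) ∨ ((¬F ∨ A) ∧ A) = a + b − a·b on (0.9073, 0.2560) = 0.9311

0.931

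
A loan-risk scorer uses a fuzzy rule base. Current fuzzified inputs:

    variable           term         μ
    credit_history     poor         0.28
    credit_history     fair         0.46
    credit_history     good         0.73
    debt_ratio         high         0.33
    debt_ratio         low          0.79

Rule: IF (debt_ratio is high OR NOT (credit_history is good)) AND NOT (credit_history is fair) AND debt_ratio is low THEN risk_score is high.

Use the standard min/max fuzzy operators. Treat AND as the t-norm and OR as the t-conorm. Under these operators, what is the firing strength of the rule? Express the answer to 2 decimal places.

0.33

firing strength: (high=0.33 OR ¬good=1−0.73=0.27) = 0.33; AND[min(a, b)] with ¬fair=1−0.46=0.54, low=0.79 → w = 0.33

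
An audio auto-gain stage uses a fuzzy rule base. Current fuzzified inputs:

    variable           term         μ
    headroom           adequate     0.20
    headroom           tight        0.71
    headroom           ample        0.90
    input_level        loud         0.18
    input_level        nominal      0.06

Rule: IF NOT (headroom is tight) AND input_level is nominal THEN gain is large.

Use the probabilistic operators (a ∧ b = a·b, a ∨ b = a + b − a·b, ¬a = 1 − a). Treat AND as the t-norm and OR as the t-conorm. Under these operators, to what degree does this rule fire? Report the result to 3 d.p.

firing strength: ¬tight=1−0.71=0.29, nominal=0.06; AND[a·b] → w = 0.0174

0.017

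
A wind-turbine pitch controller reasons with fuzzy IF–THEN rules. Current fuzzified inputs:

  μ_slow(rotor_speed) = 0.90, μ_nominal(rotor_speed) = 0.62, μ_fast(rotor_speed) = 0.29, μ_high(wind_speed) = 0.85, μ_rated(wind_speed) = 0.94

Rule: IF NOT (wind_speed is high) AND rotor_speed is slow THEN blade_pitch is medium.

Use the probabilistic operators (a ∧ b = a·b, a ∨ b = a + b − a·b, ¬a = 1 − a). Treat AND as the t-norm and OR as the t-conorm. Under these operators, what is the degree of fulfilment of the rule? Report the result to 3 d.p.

0.135

firing strength: ¬high=1−0.85=0.15, slow=0.90; AND[a·b] → w = 0.1350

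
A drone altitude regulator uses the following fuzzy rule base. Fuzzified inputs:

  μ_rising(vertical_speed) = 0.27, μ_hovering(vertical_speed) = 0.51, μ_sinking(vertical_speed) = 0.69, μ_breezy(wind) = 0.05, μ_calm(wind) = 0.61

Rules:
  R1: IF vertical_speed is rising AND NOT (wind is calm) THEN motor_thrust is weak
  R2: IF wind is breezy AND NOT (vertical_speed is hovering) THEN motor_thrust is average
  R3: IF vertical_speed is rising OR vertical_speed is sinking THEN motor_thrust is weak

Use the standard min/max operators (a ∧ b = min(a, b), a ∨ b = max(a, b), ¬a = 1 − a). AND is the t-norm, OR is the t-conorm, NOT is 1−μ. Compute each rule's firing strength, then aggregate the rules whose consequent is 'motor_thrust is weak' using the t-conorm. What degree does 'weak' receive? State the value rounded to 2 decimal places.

R1: rising=0.27, ¬calm=1−0.61=0.39; AND[min(a, b)] → w = 0.27
R2: breezy=0.05, ¬hovering=1−0.51=0.49; AND[min(a, b)] → w = 0.05
R3: rising=0.27, sinking=0.69; OR[max(a, b)] → w = 0.69
Rules with consequent 'weak': {R1, R3} → strengths 0.27, 0.69
Aggregate via t-conorm [max(a, b)]: 0.69

0.69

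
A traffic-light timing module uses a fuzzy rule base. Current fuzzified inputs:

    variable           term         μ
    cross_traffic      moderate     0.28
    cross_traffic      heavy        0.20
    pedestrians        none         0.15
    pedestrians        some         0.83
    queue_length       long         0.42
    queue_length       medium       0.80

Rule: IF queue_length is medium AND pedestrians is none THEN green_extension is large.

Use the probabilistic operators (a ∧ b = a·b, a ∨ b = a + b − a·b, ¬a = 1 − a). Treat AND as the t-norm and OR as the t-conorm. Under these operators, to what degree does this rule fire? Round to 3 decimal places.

firing strength: medium=0.80, none=0.15; AND[a·b] → w = 0.1200

0.120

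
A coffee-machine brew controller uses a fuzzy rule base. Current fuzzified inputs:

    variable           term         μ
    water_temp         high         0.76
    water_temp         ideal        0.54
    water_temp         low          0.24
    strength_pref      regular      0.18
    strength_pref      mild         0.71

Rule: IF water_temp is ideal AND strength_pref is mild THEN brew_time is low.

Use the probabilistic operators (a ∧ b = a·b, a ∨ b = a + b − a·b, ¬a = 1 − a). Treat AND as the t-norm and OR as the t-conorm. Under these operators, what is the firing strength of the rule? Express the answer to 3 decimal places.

0.383

firing strength: ideal=0.54, mild=0.71; AND[a·b] → w = 0.3834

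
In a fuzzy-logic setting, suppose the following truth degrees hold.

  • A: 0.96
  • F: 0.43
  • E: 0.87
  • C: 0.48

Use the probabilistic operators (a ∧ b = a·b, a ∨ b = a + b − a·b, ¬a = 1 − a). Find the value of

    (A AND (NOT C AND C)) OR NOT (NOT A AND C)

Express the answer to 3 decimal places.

NOT C = 1 − 0.4800 = 0.5200
NOT C AND C = a·b on (0.5200, 0.4800) = 0.2496
A AND (NOT C AND C) = a·b on (0.9600, 0.2496) = 0.2396
NOT A = 1 − 0.9600 = 0.0400
NOT A AND C = a·b on (0.0400, 0.4800) = 0.0192
NOT (NOT A AND C) = 1 − 0.0192 = 0.9808
(A AND (NOT C AND C)) OR NOT (NOT A AND C) = a + b − a·b on (0.2396, 0.9808) = 0.9854

0.985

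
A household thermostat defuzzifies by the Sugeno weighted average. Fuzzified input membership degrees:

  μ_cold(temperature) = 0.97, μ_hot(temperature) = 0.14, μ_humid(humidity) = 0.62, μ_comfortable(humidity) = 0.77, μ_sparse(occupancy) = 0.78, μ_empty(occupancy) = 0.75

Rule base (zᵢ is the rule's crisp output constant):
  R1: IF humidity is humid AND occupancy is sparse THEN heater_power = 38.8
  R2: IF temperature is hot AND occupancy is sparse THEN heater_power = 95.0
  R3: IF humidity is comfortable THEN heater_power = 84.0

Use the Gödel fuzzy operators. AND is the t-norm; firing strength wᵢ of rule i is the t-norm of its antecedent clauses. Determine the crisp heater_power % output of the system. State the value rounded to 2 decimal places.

66.69

R1 (z=38.8): humid=0.62, sparse=0.78; AND[min(a, b)] → w = 0.62
R2 (z=95.0): hot=0.14, sparse=0.78; AND[min(a, b)] → w = 0.14
R3 (z=84.0): comfortable=0.77 → w = 0.77
Weighted average = (0.62·38.8 + 0.14·95.0 + 0.77·84.0) / (0.62 + 0.14 + 0.77)
  = 102.0360 / 1.5300 = 66.69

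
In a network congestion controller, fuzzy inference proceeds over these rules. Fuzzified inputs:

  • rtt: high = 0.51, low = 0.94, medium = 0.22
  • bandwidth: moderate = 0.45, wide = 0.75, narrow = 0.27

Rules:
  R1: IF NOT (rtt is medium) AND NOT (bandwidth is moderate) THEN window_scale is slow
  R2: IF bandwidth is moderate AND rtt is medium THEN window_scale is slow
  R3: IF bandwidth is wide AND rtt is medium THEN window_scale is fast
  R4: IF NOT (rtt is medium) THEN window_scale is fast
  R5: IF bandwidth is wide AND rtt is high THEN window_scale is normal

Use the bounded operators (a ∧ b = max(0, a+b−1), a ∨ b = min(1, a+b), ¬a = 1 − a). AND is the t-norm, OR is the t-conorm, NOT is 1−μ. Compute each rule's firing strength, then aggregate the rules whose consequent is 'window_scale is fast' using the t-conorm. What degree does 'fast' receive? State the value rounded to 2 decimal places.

0.78

R1: ¬medium=1−0.22=0.78, ¬moderate=1−0.45=0.55; AND[max(0, a+b−1)] → w = 0.33
R2: moderate=0.45, medium=0.22; AND[max(0, a+b−1)] → w = 0.00
R3: wide=0.75, medium=0.22; AND[max(0, a+b−1)] → w = 0.00
R4: ¬medium=1−0.22=0.78 → w = 0.78
R5: wide=0.75, high=0.51; AND[max(0, a+b−1)] → w = 0.26
Rules with consequent 'fast': {R3, R4} → strengths 0.00, 0.78
Aggregate via t-conorm [min(1, a+b)]: 0.78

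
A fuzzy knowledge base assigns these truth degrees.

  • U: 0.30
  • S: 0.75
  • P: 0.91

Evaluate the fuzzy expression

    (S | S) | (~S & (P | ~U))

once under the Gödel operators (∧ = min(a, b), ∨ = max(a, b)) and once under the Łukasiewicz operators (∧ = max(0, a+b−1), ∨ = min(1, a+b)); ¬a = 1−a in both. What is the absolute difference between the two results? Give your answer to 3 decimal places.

Under Gödel:
  S | S = max(a, b) on (0.75, 0.75) = 0.75
  ~S = 1 − 0.75 = 0.25
  ~U = 1 − 0.30 = 0.70
  P | ~U = max(a, b) on (0.91, 0.70) = 0.91
  ~S & (P | ~U) = min(a, b) on (0.25, 0.91) = 0.25
  (S | S) | (~S & (P | ~U)) = max(a, b) on (0.75, 0.25) = 0.75
  → value = 0.7500
Under Łukasiewicz:
  S | S = min(1, a+b) on (0.75, 0.75) = 1.00
  ~S = 1 − 0.75 = 0.25
  ~U = 1 − 0.30 = 0.70
  P | ~U = min(1, a+b) on (0.91, 0.70) = 1.00
  ~S & (P | ~U) = max(0, a+b−1) on (0.25, 1.00) = 0.25
  (S | S) | (~S & (P | ~U)) = min(1, a+b) on (1.00, 0.25) = 1.00
  → value = 1.0000
|0.7500 − 1.0000| = 0.250

0.250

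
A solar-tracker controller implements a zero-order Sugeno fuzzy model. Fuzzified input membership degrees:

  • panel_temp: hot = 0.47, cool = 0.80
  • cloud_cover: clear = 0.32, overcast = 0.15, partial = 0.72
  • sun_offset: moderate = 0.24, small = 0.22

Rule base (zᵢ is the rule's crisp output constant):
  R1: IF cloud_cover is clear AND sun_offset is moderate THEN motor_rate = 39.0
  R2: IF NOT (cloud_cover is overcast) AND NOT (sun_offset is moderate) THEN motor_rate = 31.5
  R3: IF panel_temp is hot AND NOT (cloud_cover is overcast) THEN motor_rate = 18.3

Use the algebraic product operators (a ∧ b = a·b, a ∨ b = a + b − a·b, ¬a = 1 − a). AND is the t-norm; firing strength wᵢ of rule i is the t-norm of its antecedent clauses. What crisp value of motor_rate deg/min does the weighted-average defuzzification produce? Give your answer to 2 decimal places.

R1 (z=39.0): clear=0.32, moderate=0.24; AND[a·b] → w = 0.0768
R2 (z=31.5): ¬overcast=1−0.15=0.85, ¬moderate=1−0.24=0.76; AND[a·b] → w = 0.6460
R3 (z=18.3): hot=0.47, ¬overcast=1−0.15=0.85; AND[a·b] → w = 0.3995
Weighted average = (0.0768·39.0 + 0.6460·31.5 + 0.3995·18.3) / (0.0768 + 0.6460 + 0.3995)
  = 30.6550 / 1.1223 = 27.31

27.31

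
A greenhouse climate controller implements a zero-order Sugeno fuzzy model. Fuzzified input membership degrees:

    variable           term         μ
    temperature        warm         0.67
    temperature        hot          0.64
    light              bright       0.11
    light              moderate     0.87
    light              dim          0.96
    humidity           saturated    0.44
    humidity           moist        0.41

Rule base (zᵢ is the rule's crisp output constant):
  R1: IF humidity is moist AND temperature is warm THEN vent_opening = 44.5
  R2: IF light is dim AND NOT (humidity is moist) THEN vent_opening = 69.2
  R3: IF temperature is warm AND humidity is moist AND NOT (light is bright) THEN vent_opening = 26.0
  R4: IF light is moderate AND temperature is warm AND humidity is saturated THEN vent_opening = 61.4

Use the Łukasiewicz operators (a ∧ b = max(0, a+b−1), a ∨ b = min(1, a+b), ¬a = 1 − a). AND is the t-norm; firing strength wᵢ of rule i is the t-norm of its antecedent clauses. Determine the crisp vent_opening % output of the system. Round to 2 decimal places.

R1 (z=44.5): moist=0.41, warm=0.67; AND[max(0, a+b−1)] → w = 0.08
R2 (z=69.2): dim=0.96, ¬moist=1−0.41=0.59; AND[max(0, a+b−1)] → w = 0.55
R3 (z=26.0): warm=0.67, moist=0.41, ¬bright=1−0.11=0.89; AND[max(0, a+b−1)] → w = 0.00
R4 (z=61.4): moderate=0.87, warm=0.67, saturated=0.44; AND[max(0, a+b−1)] → w = 0.00
Weighted average = (0.08·44.5 + 0.55·69.2 + 0.00·26.0 + 0.00·61.4) / (0.08 + 0.55 + 0.00 + 0.00)
  = 41.6200 / 0.6300 = 66.06

66.06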